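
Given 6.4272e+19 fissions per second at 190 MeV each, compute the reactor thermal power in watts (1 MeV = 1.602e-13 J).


P = fission_rate * E_MeV * 1.602e-13
P = 6.4272e+19 * 190 * 1.602e-13
P = 1.9563e+09 W

1.9563e+09


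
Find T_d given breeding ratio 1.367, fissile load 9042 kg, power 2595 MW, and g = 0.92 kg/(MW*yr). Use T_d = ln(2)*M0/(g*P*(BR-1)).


Breeding gain G = BR - 1 = 1.367 - 1 = 0.367
Fissile production rate = g * P * G = 0.92 * 2595 * 0.367 = 876.1758 kg/yr
T_d = ln(2) * M0 / (g * P * G)
T_d = ln(2) * 9042 / 876.1758 = 7.1532 yr

7.1532


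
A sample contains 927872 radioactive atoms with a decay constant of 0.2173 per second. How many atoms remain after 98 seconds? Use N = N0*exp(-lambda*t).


N = N0 * exp(-lambda * t)
N = 927872 * exp(-0.2173 * 98)
N = 5.2362e-04

5.2362e-04


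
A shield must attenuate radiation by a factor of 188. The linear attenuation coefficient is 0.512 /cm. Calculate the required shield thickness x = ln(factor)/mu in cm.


x = ln(factor) / mu
x = ln(188) / 0.512
x = 10.227 cm

10.227


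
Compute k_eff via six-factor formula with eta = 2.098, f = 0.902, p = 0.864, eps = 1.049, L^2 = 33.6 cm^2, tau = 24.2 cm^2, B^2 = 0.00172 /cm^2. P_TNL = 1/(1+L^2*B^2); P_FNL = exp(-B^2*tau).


k_inf = eta*f*p*eps = 2.098*0.902*0.864*1.049 = 1.715147
P_TNL = 1/(1 + L^2*B^2) = 1/(1 + 33.6*0.00172) = 0.9453654
P_FNL = exp(-B^2*tau) = exp(-0.00172*24.2) = 0.9592304
k_eff = k_inf * P_TNL * P_FNL = 1.715147 * 0.9453654 * 0.9592304
k_eff = 1.5553

1.5553


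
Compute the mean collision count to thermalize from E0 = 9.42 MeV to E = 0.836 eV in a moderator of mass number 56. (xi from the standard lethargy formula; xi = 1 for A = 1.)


xi = 1 + (A-1)^2/(2A)*ln((A-1)/(A+1)) = 0.03529286 (for A = 56)
n = ln(E0/E) / xi
n = ln(9.42e6 / 0.836) / 0.03529286
n = ln(1.126794e+07) / 0.03529286 = 460.08

460.08


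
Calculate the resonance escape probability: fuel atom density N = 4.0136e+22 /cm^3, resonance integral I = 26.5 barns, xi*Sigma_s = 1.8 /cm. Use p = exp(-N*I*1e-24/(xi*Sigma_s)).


p = exp(-N * I * 1e-24 / (xi*Sigma_s))
p = exp(-4.0136e+22 * 26.5 * 1e-24 / 1.8)
p = 0.55383

0.55383


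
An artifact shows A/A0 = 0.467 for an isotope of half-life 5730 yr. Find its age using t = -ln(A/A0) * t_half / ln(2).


lambda = ln(2) / t_half = ln(2) / 5730 = 1.209681e-04 /yr
t = -ln(A/A0) / lambda
t = -ln(0.467) / 1.209681e-04
t = 6294.4 yr

6294.4


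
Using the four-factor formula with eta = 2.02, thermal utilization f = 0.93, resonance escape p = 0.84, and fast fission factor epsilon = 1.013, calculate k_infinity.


k_inf = eta * f * p * epsilon
k_inf = 2.02 * 0.93 * 0.84 * 1.013
k_inf = 1.5985

1.5985


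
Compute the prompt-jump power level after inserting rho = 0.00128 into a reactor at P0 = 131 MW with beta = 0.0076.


P1/P0 = beta / (beta - rho)
P1/P0 = 0.0076 / (0.0076 - 0.00128) = 1.202532
P1 = 131 * 1.202532 = 157.53 MW

157.53


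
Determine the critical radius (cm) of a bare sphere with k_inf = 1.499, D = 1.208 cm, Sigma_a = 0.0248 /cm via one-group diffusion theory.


L^2 = D / Sigma_a = 1.208 / 0.0248 = 48.70968 cm^2
B_m^2 = (k_inf - 1) / L^2 = (1.499 - 1) / 48.70968 = 0.01024437 /cm^2
For a bare sphere: B_g = pi/R, so R_c = pi / sqrt(B_m^2)
R_c = pi / sqrt(0.01024437) = 31.039 cm

31.039


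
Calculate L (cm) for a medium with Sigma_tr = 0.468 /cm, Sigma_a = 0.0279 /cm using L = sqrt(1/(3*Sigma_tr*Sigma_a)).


D = 1 / (3 * Sigma_tr) = 1 / (3 * 0.468) = 0.7122507 cm
L = sqrt(D / Sigma_a)
L = sqrt(0.7122507 / 0.0279)
L = 5.0526 cm

5.0526


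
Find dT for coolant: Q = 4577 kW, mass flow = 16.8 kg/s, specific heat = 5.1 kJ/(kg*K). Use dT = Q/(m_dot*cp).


dT = Q / (m_dot * cp)
dT = 4577 / (16.8 * 5.1)
dT = 53.420 C

53.420


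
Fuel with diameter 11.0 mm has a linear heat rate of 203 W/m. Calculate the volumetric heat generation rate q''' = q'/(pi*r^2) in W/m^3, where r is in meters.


r = D / 2 / 1000 = 11.0 / 2 / 1000 = 0.0055 m
q''' = q' / (pi * r^2)
q''' = 203 / (pi * 0.0055^2)
q''' = 2.1361e+06 W/m^3

2.1361e+06


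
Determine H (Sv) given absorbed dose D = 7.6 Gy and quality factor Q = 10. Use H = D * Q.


H = D * Q
H = 7.6 * 10
H = 76.000 Sv

76.000


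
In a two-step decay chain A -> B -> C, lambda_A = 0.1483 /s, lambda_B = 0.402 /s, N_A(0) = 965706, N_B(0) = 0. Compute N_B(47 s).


N_B(t) = lambda_A * N_A0 / (lambda_B - lambda_A) * [exp(-lambda_A*t) - exp(-lambda_B*t)]
exp(-0.1483*47) = 9.395589e-04; exp(-0.402*47) = 6.229312e-09
N_B = 0.1483 * 965706 / (0.402 - 0.1483) * (9.395589e-04 - 6.229312e-09)
N_B = 530.38

530.38


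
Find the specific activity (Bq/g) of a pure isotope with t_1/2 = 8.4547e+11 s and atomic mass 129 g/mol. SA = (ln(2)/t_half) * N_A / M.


lambda = ln(2) / t_half = ln(2) / 8.4547e+11 = 8.198365e-13 /s
SA = lambda * N_A / M
SA = 8.198365e-13 * 6.022e23 / 129
SA = 3.8272e+09 Bq/g

3.8272e+09


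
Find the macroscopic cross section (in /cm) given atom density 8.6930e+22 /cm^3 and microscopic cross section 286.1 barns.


Sigma = N * sigma_barns * 1e-24
Sigma = 8.6930e+22 * 286.1 * 1e-24
Sigma = 24.871 /cm

24.871


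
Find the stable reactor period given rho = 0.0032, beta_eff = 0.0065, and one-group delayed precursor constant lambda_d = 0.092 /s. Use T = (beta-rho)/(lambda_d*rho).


T = (beta - rho) / (lambda_d * rho)
T = (0.0065 - 0.0032) / (0.092 * 0.0032)
T = 11.209 s

11.209


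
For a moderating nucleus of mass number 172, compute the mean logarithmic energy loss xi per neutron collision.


xi = 1 + (A-1)^2/(2A) * ln((A-1)/(A+1))
xi = 1 + (172-1)^2/(2*172) * ln((172-1)/(172 +1))
xi = 0.011583

0.011583


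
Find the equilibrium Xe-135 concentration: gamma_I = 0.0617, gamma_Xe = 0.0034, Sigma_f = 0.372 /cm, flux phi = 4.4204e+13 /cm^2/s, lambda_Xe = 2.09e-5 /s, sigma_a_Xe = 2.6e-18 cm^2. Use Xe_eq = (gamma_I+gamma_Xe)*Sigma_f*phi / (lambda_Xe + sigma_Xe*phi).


Xe_eq = (gamma_I + gamma_Xe) * Sigma_f * phi / (lambda_Xe + sigma_Xe * phi)
Numerator = (0.0617 + 0.0034) * 0.372 * 4.4204e+13 = 1.070497e+12
Denominator = 2.09e-5 + 2.6e-18 * 4.4204e+13 = 1.358304e-04
Xe_eq = 1.070497e+12 / 1.358304e-04 = 7.8811e+15 /cm^3

7.8811e+15


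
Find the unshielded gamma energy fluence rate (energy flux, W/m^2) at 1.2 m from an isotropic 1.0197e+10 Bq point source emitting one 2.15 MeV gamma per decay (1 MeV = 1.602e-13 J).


psi = A * E * 1.602e-13 / (4*pi*r^2)
psi = 1.0197e+10 * 2.15 * 1.602e-13 / (4*pi*1.2^2)
psi = 1.9409e-04 W/m^2

1.9409e-04


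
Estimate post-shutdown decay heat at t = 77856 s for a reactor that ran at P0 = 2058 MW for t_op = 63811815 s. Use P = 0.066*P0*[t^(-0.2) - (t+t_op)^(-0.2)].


P/P0 = 0.066 * [t^(-0.2) - (t + t_op)^(-0.2)]
P/P0 = 0.066 * [77856^(-0.2) - (77856 + 63811815)^(-0.2)]
P/P0 = 0.066 * [0.1051336 - 0.02747349] = 0.005125567
P = 2058 * 0.005125567 = 10.548 MW

10.548


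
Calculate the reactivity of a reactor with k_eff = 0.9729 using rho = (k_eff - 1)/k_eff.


rho = (k_eff - 1) / k_eff
rho = (0.9729 - 1) / 0.9729
rho = -0.027855

-0.027855


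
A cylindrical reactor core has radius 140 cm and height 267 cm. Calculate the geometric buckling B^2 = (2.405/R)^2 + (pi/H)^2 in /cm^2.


B^2 = (2.405/R)^2 + (pi/H)^2
B^2 = (2.405/140)^2 + (pi/267)^2
B^2 = 4.3355e-04 /cm^2

4.3355e-04


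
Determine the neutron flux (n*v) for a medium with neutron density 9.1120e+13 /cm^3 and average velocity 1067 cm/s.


phi = n * v
phi = 9.1120e+13 * 1067
phi = 9.7225e+16 /cm^2/s

9.7225e+16


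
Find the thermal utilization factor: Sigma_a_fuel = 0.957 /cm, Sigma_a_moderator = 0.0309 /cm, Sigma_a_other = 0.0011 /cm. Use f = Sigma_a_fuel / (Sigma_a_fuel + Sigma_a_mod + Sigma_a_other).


f = Sigma_a_fuel / (Sigma_a_fuel + Sigma_a_mod + Sigma_a_other)
f = 0.957 / (0.957 + 0.0309 + 0.0011)
f = 0.96764

0.96764


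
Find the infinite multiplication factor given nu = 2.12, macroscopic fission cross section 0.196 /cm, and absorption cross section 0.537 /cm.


k_inf = nu * Sigma_f / Sigma_a
k_inf = 2.12 * 0.196 / 0.537
k_inf = 0.77378

0.77378


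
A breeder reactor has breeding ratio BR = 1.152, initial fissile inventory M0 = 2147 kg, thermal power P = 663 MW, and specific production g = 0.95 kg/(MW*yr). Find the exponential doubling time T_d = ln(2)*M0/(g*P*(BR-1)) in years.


Breeding gain G = BR - 1 = 1.152 - 1 = 0.152
Fissile production rate = g * P * G = 0.95 * 663 * 0.152 = 95.7372 kg/yr
T_d = ln(2) * M0 / (g * P * G)
T_d = ln(2) * 2147 / 95.7372 = 15.545 yr

15.545


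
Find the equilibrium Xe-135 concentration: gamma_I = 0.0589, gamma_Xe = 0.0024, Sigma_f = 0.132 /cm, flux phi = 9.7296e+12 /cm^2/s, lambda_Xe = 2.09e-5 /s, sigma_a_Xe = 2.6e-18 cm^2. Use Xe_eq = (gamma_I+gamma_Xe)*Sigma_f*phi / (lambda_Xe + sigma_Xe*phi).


Xe_eq = (gamma_I + gamma_Xe) * Sigma_f * phi / (lambda_Xe + sigma_Xe * phi)
Numerator = (0.0589 + 0.0024) * 0.132 * 9.7296e+12 = 7.872803e+10
Denominator = 2.09e-5 + 2.6e-18 * 9.7296e+12 = 4.619696e-05
Xe_eq = 7.872803e+10 / 4.619696e-05 = 1.7042e+15 /cm^3

1.7042e+15


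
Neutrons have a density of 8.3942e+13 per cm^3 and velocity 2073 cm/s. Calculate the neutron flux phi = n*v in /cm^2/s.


phi = n * v
phi = 8.3942e+13 * 2073
phi = 1.7401e+17 /cm^2/s

1.7401e+17


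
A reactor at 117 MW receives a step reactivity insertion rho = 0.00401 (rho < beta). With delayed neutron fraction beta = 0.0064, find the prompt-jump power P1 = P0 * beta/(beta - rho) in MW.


P1/P0 = beta / (beta - rho)
P1/P0 = 0.0064 / (0.0064 - 0.00401) = 2.677824
P1 = 117 * 2.677824 = 313.31 MW

313.31


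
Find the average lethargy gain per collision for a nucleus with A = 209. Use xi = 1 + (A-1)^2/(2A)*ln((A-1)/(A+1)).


xi = 1 + (A-1)^2/(2A) * ln((A-1)/(A+1))
xi = 1 + (209-1)^2/(2*209) * ln((209-1)/(209 +1))
xi = 0.0095389

0.0095389


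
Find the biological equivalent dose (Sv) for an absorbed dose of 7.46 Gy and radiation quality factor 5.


H = D * Q
H = 7.46 * 5
H = 37.300 Sv

37.300


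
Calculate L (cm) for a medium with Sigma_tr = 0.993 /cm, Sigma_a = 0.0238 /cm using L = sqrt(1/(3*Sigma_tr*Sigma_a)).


D = 1 / (3 * Sigma_tr) = 1 / (3 * 0.993) = 0.3356831 cm
L = sqrt(D / Sigma_a)
L = sqrt(0.3356831 / 0.0238)
L = 3.7556 cm

3.7556


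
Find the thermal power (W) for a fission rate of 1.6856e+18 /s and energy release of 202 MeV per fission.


P = fission_rate * E_MeV * 1.602e-13
P = 1.6856e+18 * 202 * 1.602e-13
P = 5.4547e+07 W

5.4547e+07


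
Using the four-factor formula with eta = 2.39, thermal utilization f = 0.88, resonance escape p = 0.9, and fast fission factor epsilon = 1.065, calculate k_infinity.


k_inf = eta * f * p * epsilon
k_inf = 2.39 * 0.88 * 0.9 * 1.065
k_inf = 2.0159

2.0159


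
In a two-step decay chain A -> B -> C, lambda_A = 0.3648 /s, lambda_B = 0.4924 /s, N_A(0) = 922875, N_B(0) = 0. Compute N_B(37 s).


N_B(t) = lambda_A * N_A0 / (lambda_B - lambda_A) * [exp(-lambda_A*t) - exp(-lambda_B*t)]
exp(-0.3648*37) = 1.374253e-06; exp(-0.4924*37) = 1.223702e-08
N_B = 0.3648 * 922875 / (0.4924 - 0.3648) * (1.374253e-06 - 1.223702e-08)
N_B = 3.5936

3.5936


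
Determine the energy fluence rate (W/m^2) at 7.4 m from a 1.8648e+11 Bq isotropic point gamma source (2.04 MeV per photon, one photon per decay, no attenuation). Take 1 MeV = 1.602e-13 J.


psi = A * E * 1.602e-13 / (4*pi*r^2)
psi = 1.8648e+11 * 2.04 * 1.602e-13 / (4*pi*7.4^2)
psi = 8.8563e-05 W/m^2

8.8563e-05


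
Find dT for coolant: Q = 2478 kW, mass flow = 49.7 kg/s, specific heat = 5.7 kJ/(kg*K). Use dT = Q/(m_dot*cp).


dT = Q / (m_dot * cp)
dT = 2478 / (49.7 * 5.7)
dT = 8.7472 C

8.7472


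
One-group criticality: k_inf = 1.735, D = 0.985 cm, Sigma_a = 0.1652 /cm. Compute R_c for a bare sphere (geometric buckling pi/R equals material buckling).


L^2 = D / Sigma_a = 0.985 / 0.1652 = 5.962470 cm^2
B_m^2 = (k_inf - 1) / L^2 = (1.735 - 1) / 5.962470 = 0.1232711 /cm^2
For a bare sphere: B_g = pi/R, so R_c = pi / sqrt(B_m^2)
R_c = pi / sqrt(0.1232711) = 8.9479 cm

8.9479


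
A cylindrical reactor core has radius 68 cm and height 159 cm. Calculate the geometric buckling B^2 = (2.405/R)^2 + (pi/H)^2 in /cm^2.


B^2 = (2.405/R)^2 + (pi/H)^2
B^2 = (2.405/68)^2 + (pi/159)^2
B^2 = 0.0016413 /cm^2

0.0016413


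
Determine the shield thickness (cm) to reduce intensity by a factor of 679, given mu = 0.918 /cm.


x = ln(factor) / mu
x = ln(679) / 0.918
x = 7.1031 cm

7.1031


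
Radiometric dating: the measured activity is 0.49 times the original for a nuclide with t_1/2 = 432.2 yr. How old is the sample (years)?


lambda = ln(2) / t_half = ln(2) / 432.2 = 0.001603765 /yr
t = -ln(A/A0) / lambda
t = -ln(0.49) / 0.001603765
t = 444.80 yr

444.80


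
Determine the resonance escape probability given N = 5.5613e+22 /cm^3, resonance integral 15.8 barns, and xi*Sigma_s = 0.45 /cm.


p = exp(-N * I * 1e-24 / (xi*Sigma_s))
p = exp(-5.5613e+22 * 15.8 * 1e-24 / 0.45)
p = 0.14190

0.14190


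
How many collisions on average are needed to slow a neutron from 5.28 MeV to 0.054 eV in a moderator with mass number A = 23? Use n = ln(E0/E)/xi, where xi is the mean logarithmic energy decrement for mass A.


xi = 1 + (A-1)^2/(2A)*ln((A-1)/(A+1)) = 0.08448899 (for A = 23)
n = ln(E0/E) / xi
n = ln(5.28e6 / 0.054) / 0.08448899
n = ln(9.777778e+07) / 0.08448899 = 217.76

217.76


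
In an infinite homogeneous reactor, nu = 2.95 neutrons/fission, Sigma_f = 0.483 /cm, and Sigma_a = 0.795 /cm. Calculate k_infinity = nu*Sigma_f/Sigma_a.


k_inf = nu * Sigma_f / Sigma_a
k_inf = 2.95 * 0.483 / 0.795
k_inf = 1.7923

1.7923


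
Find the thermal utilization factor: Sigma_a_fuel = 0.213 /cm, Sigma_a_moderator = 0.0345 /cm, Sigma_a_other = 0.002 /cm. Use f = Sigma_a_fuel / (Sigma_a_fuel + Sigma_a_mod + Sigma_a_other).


f = Sigma_a_fuel / (Sigma_a_fuel + Sigma_a_mod + Sigma_a_other)
f = 0.213 / (0.213 + 0.0345 + 0.002)
f = 0.85371

0.85371


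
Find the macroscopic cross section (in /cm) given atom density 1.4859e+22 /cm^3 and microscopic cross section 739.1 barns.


Sigma = N * sigma_barns * 1e-24
Sigma = 1.4859e+22 * 739.1 * 1e-24
Sigma = 10.982 /cm

10.982


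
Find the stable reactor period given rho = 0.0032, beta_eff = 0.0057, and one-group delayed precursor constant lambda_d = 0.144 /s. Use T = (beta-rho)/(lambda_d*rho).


T = (beta - rho) / (lambda_d * rho)
T = (0.0057 - 0.0032) / (0.144 * 0.0032)
T = 5.4253 s

5.4253


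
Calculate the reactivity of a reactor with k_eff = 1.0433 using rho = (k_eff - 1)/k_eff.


rho = (k_eff - 1) / k_eff
rho = (1.0433 - 1) / 1.0433
rho = 0.041503

0.041503


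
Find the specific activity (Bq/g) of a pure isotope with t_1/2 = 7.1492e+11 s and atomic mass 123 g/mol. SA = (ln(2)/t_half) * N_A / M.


lambda = ln(2) / t_half = ln(2) / 7.1492e+11 = 9.695451e-13 /s
SA = lambda * N_A / M
SA = 9.695451e-13 * 6.022e23 / 123
SA = 4.7468e+09 Bq/g

4.7468e+09


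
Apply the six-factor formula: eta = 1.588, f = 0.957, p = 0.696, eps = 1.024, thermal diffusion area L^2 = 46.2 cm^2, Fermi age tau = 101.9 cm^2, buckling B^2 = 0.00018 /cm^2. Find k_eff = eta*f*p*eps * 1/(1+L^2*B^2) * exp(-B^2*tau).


k_inf = eta*f*p*eps = 1.588*0.957*0.696*1.024 = 1.083108
P_TNL = 1/(1 + L^2*B^2) = 1/(1 + 46.2*0.00018) = 0.9917526
P_FNL = exp(-B^2*tau) = exp(-0.00018*101.9) = 0.9818252
k_eff = k_inf * P_TNL * P_FNL = 1.083108 * 0.9917526 * 0.9818252
k_eff = 1.0547

1.0547


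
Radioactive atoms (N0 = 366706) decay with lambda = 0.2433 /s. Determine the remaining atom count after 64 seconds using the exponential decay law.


N = N0 * exp(-lambda * t)
N = 366706 * exp(-0.2433 * 64)
N = 0.063362

0.063362


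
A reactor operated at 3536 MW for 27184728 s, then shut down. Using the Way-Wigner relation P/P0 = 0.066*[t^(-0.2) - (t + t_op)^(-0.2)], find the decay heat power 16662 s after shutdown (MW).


P/P0 = 0.066 * [t^(-0.2) - (t + t_op)^(-0.2)]
P/P0 = 0.066 * [16662^(-0.2) - (16662 + 27184728)^(-0.2)]
P/P0 = 0.066 * [0.1431049 - 0.03258981] = 0.007293996
P = 3536 * 0.007293996 = 25.792 MW

25.792


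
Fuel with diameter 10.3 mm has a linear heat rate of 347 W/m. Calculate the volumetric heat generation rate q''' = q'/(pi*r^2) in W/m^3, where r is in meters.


r = D / 2 / 1000 = 10.3 / 2 / 1000 = 0.00515 m
q''' = q' / (pi * r^2)
q''' = 347 / (pi * 0.00515^2)
q''' = 4.1645e+06 W/m^3

4.1645e+06


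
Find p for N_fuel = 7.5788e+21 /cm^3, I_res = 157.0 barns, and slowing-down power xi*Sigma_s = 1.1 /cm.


p = exp(-N * I * 1e-24 / (xi*Sigma_s))
p = exp(-7.5788e+21 * 157.0 * 1e-24 / 1.1)
p = 0.33902

0.33902


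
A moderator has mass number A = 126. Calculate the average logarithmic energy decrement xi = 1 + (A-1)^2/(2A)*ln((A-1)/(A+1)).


xi = 1 + (A-1)^2/(2A) * ln((A-1)/(A+1))
xi = 1 + (126-1)^2/(2*126) * ln((126-1)/(126 +1))
xi = 0.015789

0.015789


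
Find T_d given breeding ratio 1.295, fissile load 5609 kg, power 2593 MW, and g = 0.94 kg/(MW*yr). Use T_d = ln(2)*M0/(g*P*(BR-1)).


Breeding gain G = BR - 1 = 1.295 - 1 = 0.295
Fissile production rate = g * P * G = 0.94 * 2593 * 0.295 = 719.0389 kg/yr
T_d = ln(2) * M0 / (g * P * G)
T_d = ln(2) * 5609 / 719.0389 = 5.4070 yr

5.4070


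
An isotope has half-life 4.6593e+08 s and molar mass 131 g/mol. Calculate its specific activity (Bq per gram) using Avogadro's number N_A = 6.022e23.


lambda = ln(2) / t_half = ln(2) / 4.6593e+08 = 1.487664e-09 /s
SA = lambda * N_A / M
SA = 1.487664e-09 * 6.022e23 / 131
SA = 6.8387e+12 Bq/g

6.8387e+12


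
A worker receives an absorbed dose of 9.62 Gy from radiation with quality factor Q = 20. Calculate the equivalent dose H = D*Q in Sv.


H = D * Q
H = 9.62 * 20
H = 192.40 Sv

192.40


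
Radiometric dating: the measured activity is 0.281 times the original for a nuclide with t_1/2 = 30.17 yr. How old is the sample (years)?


lambda = ln(2) / t_half = ln(2) / 30.17 = 0.02297472 /yr
t = -ln(A/A0) / lambda
t = -ln(0.281) / 0.02297472
t = 55.252 yr

55.252


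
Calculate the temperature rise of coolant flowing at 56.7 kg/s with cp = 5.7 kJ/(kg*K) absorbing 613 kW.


dT = Q / (m_dot * cp)
dT = 613 / (56.7 * 5.7)
dT = 1.8967 C

1.8967


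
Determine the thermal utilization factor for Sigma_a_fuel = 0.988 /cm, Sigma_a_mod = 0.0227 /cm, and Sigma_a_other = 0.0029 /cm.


f = Sigma_a_fuel / (Sigma_a_fuel + Sigma_a_mod + Sigma_a_other)
f = 0.988 / (0.988 + 0.0227 + 0.0029)
f = 0.97474

0.97474


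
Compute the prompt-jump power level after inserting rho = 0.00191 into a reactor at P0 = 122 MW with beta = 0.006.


P1/P0 = beta / (beta - rho)
P1/P0 = 0.006 / (0.006 - 0.00191) = 1.466993
P1 = 122 * 1.466993 = 178.97 MW

178.97


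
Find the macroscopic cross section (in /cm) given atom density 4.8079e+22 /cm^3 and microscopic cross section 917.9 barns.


Sigma = N * sigma_barns * 1e-24
Sigma = 4.8079e+22 * 917.9 * 1e-24
Sigma = 44.132 /cm

44.132


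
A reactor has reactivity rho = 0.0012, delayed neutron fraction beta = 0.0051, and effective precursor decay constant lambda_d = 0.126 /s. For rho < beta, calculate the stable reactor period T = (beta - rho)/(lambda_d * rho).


T = (beta - rho) / (lambda_d * rho)
T = (0.0051 - 0.0012) / (0.126 * 0.0012)
T = 25.794 s

25.794


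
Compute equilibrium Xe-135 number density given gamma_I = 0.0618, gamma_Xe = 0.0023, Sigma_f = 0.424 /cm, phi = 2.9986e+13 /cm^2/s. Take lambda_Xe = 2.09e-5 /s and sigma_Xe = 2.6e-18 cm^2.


Xe_eq = (gamma_I + gamma_Xe) * Sigma_f * phi / (lambda_Xe + sigma_Xe * phi)
Numerator = (0.0618 + 0.0023) * 0.424 * 2.9986e+13 = 8.149715e+11
Denominator = 2.09e-5 + 2.6e-18 * 2.9986e+13 = 9.886360e-05
Xe_eq = 8.149715e+11 / 9.886360e-05 = 8.2434e+15 /cm^3

8.2434e+15


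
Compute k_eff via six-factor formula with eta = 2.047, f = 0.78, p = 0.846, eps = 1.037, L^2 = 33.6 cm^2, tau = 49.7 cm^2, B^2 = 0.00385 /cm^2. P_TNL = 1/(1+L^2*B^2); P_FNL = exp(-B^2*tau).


k_inf = eta*f*p*eps = 2.047*0.78*0.846*1.037 = 1.400753
P_TNL = 1/(1 + L^2*B^2) = 1/(1 + 33.6*0.00385) = 0.8854573
P_FNL = exp(-B^2*tau) = exp(-0.00385*49.7) = 0.8258476
k_eff = k_inf * P_TNL * P_FNL = 1.400753 * 0.8854573 * 0.8258476
k_eff = 1.0243

1.0243


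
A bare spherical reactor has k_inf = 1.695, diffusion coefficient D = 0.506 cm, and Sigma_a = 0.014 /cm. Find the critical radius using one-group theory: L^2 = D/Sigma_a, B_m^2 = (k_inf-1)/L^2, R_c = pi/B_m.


L^2 = D / Sigma_a = 0.506 / 0.014 = 36.14286 cm^2
B_m^2 = (k_inf - 1) / L^2 = (1.695 - 1) / 36.14286 = 0.01922925 /cm^2
For a bare sphere: B_g = pi/R, so R_c = pi / sqrt(B_m^2)
R_c = pi / sqrt(0.01922925) = 22.655 cm

22.655


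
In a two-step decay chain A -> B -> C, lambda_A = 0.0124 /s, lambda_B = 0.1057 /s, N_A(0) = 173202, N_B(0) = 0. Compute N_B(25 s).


N_B(t) = lambda_A * N_A0 / (lambda_B - lambda_A) * [exp(-lambda_A*t) - exp(-lambda_B*t)]
exp(-0.0124*25) = 0.7334470; exp(-0.1057*25) = 0.07118309
N_B = 0.0124 * 173202 / (0.1057 - 0.0124) * (0.7334470 - 0.07118309)
N_B = 15245

15245


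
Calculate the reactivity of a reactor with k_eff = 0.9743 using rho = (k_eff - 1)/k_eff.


rho = (k_eff - 1) / k_eff
rho = (0.9743 - 1) / 0.9743
rho = -0.026378

-0.026378


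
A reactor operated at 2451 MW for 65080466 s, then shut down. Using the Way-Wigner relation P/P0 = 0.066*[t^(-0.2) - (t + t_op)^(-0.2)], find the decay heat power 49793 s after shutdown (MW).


P/P0 = 0.066 * [t^(-0.2) - (t + t_op)^(-0.2)]
P/P0 = 0.066 * [49793^(-0.2) - (49793 + 65080466)^(-0.2)]
P/P0 = 0.066 * [0.1149652 - 0.02736802] = 0.005781414
P = 2451 * 0.005781414 = 14.170 MW

14.170


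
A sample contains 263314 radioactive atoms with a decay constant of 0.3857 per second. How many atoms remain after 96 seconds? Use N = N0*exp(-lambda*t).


N = N0 * exp(-lambda * t)
N = 263314 * exp(-0.3857 * 96)
N = 2.1866e-11

2.1866e-11


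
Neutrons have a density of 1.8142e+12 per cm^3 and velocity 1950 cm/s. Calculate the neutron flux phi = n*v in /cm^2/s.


phi = n * v
phi = 1.8142e+12 * 1950
phi = 3.5377e+15 /cm^2/s

3.5377e+15


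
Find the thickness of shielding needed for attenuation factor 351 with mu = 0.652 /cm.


x = ln(factor) / mu
x = ln(351) / 0.652
x = 8.9889 cm

8.9889


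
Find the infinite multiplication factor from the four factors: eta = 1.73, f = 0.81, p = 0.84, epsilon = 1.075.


k_inf = eta * f * p * epsilon
k_inf = 1.73 * 0.81 * 0.84 * 1.075
k_inf = 1.2654

1.2654


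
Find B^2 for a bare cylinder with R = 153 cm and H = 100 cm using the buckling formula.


B^2 = (2.405/R)^2 + (pi/H)^2
B^2 = (2.405/153)^2 + (pi/100)^2
B^2 = 0.0012340 /cm^2

0.0012340


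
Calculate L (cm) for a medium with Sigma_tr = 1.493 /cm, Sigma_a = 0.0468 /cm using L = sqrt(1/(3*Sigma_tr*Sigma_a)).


D = 1 / (3 * Sigma_tr) = 1 / (3 * 1.493) = 0.2232641 cm
L = sqrt(D / Sigma_a)
L = sqrt(0.2232641 / 0.0468)
L = 2.1842 cm

2.1842


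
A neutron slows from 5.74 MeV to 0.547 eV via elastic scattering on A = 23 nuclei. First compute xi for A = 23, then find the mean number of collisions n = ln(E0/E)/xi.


xi = 1 + (A-1)^2/(2A)*ln((A-1)/(A+1)) = 0.08448899 (for A = 23)
n = ln(E0/E) / xi
n = ln(5.74e6 / 0.547) / 0.08448899
n = ln(1.049360e+07) / 0.08448899 = 191.34

191.34


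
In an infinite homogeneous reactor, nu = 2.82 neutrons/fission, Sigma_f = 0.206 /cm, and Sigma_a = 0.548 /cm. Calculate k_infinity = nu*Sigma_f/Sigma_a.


k_inf = nu * Sigma_f / Sigma_a
k_inf = 2.82 * 0.206 / 0.548
k_inf = 1.0601

1.0601


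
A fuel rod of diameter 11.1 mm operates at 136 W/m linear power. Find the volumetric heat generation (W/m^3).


r = D / 2 / 1000 = 11.1 / 2 / 1000 = 0.00555 m
q''' = q' / (pi * r^2)
q''' = 136 / (pi * 0.00555^2)
q''' = 1.4054e+06 W/m^3

1.4054e+06


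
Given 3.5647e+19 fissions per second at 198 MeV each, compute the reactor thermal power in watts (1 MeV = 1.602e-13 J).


P = fission_rate * E_MeV * 1.602e-13
P = 3.5647e+19 * 198 * 1.602e-13
P = 1.1307e+09 W

1.1307e+09


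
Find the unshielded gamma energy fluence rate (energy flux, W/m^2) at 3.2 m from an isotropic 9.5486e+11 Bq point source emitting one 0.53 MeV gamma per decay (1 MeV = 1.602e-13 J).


psi = A * E * 1.602e-13 / (4*pi*r^2)
psi = 9.5486e+11 * 0.53 * 1.602e-13 / (4*pi*3.2^2)
psi = 6.3004e-04 W/m^2

6.3004e-04


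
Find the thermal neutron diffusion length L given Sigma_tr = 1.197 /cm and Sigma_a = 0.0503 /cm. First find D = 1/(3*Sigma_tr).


D = 1 / (3 * Sigma_tr) = 1 / (3 * 1.197) = 0.2784740 cm
L = sqrt(D / Sigma_a)
L = sqrt(0.2784740 / 0.0503)
L = 2.3529 cm

2.3529


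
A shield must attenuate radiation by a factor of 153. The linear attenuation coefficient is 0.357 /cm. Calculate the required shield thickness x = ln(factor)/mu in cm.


x = ln(factor) / mu
x = ln(153) / 0.357
x = 14.091 cm

14.091


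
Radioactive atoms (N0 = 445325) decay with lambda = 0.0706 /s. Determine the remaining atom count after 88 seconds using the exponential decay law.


N = N0 * exp(-lambda * t)
N = 445325 * exp(-0.0706 * 88)
N = 892.26

892.26


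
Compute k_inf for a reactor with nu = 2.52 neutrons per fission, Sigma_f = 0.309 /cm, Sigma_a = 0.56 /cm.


k_inf = nu * Sigma_f / Sigma_a
k_inf = 2.52 * 0.309 / 0.56
k_inf = 1.3905

1.3905


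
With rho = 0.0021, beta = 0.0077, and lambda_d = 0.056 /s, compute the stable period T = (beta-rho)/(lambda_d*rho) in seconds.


T = (beta - rho) / (lambda_d * rho)
T = (0.0077 - 0.0021) / (0.056 * 0.0021)
T = 47.619 s

47.619


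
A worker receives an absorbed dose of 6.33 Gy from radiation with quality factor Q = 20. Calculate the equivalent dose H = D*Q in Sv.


H = D * Q
H = 6.33 * 20
H = 126.60 Sv

126.60


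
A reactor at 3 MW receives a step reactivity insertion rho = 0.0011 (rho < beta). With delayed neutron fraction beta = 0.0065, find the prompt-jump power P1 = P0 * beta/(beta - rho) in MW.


P1/P0 = beta / (beta - rho)
P1/P0 = 0.0065 / (0.0065 - 0.0011) = 1.203704
P1 = 3 * 1.203704 = 3.6111 MW

3.6111


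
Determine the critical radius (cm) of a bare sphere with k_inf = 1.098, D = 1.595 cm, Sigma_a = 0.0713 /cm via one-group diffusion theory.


L^2 = D / Sigma_a = 1.595 / 0.0713 = 22.37027 cm^2
B_m^2 = (k_inf - 1) / L^2 = (1.098 - 1) / 22.37027 = 0.004380814 /cm^2
For a bare sphere: B_g = pi/R, so R_c = pi / sqrt(B_m^2)
R_c = pi / sqrt(0.004380814) = 47.465 cm

47.465


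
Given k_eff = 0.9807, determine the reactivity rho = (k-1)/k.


rho = (k_eff - 1) / k_eff
rho = (0.9807 - 1) / 0.9807
rho = -0.019680

-0.019680


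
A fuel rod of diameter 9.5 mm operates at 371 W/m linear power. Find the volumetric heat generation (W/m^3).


r = D / 2 / 1000 = 9.5 / 2 / 1000 = 0.00475 m
q''' = q' / (pi * r^2)
q''' = 371 / (pi * 0.00475^2)
q''' = 5.2340e+06 W/m^3

5.2340e+06


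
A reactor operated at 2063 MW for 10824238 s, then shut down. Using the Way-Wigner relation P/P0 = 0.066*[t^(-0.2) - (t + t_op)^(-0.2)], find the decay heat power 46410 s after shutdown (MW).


P/P0 = 0.066 * [t^(-0.2) - (t + t_op)^(-0.2)]
P/P0 = 0.066 * [46410^(-0.2) - (46410 + 10824238)^(-0.2)]
P/P0 = 0.066 * [0.1165944 - 0.03915155] = 0.005111228
P = 2063 * 0.005111228 = 10.544 MW

10.544


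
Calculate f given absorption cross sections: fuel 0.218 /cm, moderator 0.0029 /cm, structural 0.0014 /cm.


f = Sigma_a_fuel / (Sigma_a_fuel + Sigma_a_mod + Sigma_a_other)
f = 0.218 / (0.218 + 0.0029 + 0.0014)
f = 0.98066

0.98066


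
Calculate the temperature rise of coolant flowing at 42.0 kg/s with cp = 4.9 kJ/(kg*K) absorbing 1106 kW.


dT = Q / (m_dot * cp)
dT = 1106 / (42.0 * 4.9)
dT = 5.3741 C

5.3741


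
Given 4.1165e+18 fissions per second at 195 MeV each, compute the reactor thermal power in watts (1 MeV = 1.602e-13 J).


P = fission_rate * E_MeV * 1.602e-13
P = 4.1165e+18 * 195 * 1.602e-13
P = 1.2860e+08 W

1.2860e+08


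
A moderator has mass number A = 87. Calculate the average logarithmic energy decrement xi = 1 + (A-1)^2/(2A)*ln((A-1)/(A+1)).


xi = 1 + (A-1)^2/(2A) * ln((A-1)/(A+1))
xi = 1 + (87-1)^2/(2*87) * ln((87-1)/(87 +1))
xi = 0.022813

0.022813


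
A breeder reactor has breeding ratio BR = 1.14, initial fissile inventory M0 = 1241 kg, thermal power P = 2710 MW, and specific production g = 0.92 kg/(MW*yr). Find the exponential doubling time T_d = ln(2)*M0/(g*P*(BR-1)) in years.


Breeding gain G = BR - 1 = 1.14 - 1 = 0.14
Fissile production rate = g * P * G = 0.92 * 2710 * 0.14 = 349.048 kg/yr
T_d = ln(2) * M0 / (g * P * G)
T_d = ln(2) * 1241 / 349.048 = 2.4644 yr

2.4644


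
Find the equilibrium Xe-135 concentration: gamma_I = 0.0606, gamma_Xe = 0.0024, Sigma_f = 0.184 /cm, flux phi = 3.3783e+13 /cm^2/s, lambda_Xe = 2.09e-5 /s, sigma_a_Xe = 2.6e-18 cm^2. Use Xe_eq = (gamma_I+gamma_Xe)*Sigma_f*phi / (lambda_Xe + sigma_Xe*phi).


Xe_eq = (gamma_I + gamma_Xe) * Sigma_f * phi / (lambda_Xe + sigma_Xe * phi)
Numerator = (0.0606 + 0.0024) * 0.184 * 3.3783e+13 = 3.916125e+11
Denominator = 2.09e-5 + 2.6e-18 * 3.3783e+13 = 1.087358e-04
Xe_eq = 3.916125e+11 / 1.087358e-04 = 3.6015e+15 /cm^3

3.6015e+15


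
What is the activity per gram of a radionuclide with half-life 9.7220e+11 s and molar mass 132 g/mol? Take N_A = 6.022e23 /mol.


lambda = ln(2) / t_half = ln(2) / 9.7220e+11 = 7.129677e-13 /s
SA = lambda * N_A / M
SA = 7.129677e-13 * 6.022e23 / 132
SA = 3.2526e+09 Bq/g

3.2526e+09


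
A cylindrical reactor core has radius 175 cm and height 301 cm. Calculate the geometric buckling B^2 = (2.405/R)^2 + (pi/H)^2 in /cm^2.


B^2 = (2.405/R)^2 + (pi/H)^2
B^2 = (2.405/175)^2 + (pi/301)^2
B^2 = 2.9780e-04 /cm^2

2.9780e-04


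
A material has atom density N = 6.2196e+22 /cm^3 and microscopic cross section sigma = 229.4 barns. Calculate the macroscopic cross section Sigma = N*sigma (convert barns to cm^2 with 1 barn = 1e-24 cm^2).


Sigma = N * sigma_barns * 1e-24
Sigma = 6.2196e+22 * 229.4 * 1e-24
Sigma = 14.268 /cm

14.268


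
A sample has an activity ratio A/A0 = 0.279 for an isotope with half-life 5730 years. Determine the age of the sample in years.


lambda = ln(2) / t_half = ln(2) / 5730 = 1.209681e-04 /yr
t = -ln(A/A0) / lambda
t = -ln(0.279) / 1.209681e-04
t = 10553 yr

10553


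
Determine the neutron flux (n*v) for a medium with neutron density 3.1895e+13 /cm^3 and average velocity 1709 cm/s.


phi = n * v
phi = 3.1895e+13 * 1709
phi = 5.4509e+16 /cm^2/s

5.4509e+16


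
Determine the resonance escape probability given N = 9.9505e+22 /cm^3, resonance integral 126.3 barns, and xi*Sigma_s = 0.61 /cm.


p = exp(-N * I * 1e-24 / (xi*Sigma_s))
p = exp(-9.9505e+22 * 126.3 * 1e-24 / 0.61)
p = 1.1284e-09

1.1284e-09


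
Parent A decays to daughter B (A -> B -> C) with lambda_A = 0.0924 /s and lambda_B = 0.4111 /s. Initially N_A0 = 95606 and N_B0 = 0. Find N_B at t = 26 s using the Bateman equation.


N_B(t) = lambda_A * N_A0 / (lambda_B - lambda_A) * [exp(-lambda_A*t) - exp(-lambda_B*t)]
exp(-0.0924*26) = 0.09050049; exp(-0.4111*26) = 2.280342e-05
N_B = 0.0924 * 95606 / (0.4111 - 0.0924) * (0.09050049 - 2.280342e-05)
N_B = 2507.9

2507.9


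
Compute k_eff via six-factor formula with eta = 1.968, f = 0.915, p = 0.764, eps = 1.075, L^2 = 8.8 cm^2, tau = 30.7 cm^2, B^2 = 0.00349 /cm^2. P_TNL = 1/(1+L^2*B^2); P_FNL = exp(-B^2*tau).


k_inf = eta*f*p*eps = 1.968*0.915*0.764*1.075 = 1.478931
P_TNL = 1/(1 + L^2*B^2) = 1/(1 + 8.8*0.00349) = 0.9702031
P_FNL = exp(-B^2*tau) = exp(-0.00349*30.7) = 0.8983972
k_eff = k_inf * P_TNL * P_FNL = 1.478931 * 0.9702031 * 0.8983972
k_eff = 1.2891

1.2891


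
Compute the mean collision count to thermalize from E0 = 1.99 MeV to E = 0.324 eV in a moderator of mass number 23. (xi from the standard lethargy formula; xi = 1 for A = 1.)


xi = 1 + (A-1)^2/(2A)*ln((A-1)/(A+1)) = 0.08448899 (for A = 23)
n = ln(E0/E) / xi
n = ln(1.99e6 / 0.324) / 0.08448899
n = ln(6.141975e+06) / 0.08448899 = 185.00

185.00


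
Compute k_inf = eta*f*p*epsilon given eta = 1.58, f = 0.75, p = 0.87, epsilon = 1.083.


k_inf = eta * f * p * epsilon
k_inf = 1.58 * 0.75 * 0.87 * 1.083
k_inf = 1.1165

1.1165


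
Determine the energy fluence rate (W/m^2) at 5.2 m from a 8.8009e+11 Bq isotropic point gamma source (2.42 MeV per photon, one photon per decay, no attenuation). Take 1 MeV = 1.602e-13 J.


psi = A * E * 1.602e-13 / (4*pi*r^2)
psi = 8.8009e+11 * 2.42 * 1.602e-13 / (4*pi*5.2^2)
psi = 0.0010041 W/m^2

0.0010041


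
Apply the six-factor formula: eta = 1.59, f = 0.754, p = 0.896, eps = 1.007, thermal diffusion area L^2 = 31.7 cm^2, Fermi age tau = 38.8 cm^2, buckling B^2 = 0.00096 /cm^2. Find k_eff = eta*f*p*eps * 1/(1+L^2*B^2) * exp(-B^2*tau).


k_inf = eta*f*p*eps = 1.59*0.754*0.896*1.007 = 1.081698
P_TNL = 1/(1 + L^2*B^2) = 1/(1 + 31.7*0.00096) = 0.9704668
P_FNL = exp(-B^2*tau) = exp(-0.00096*38.8) = 0.9634372
k_eff = k_inf * P_TNL * P_FNL = 1.081698 * 0.9704668 * 0.9634372
k_eff = 1.0114

1.0114


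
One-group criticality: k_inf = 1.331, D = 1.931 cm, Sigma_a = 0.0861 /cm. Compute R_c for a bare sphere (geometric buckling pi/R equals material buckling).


L^2 = D / Sigma_a = 1.931 / 0.0861 = 22.42741 cm^2
B_m^2 = (k_inf - 1) / L^2 = (1.331 - 1) / 22.42741 = 0.01475873 /cm^2
For a bare sphere: B_g = pi/R, so R_c = pi / sqrt(B_m^2)
R_c = pi / sqrt(0.01475873) = 25.860 cm

25.860


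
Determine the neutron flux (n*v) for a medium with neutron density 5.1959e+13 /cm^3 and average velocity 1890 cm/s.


phi = n * v
phi = 5.1959e+13 * 1890
phi = 9.8203e+16 /cm^2/s

9.8203e+16


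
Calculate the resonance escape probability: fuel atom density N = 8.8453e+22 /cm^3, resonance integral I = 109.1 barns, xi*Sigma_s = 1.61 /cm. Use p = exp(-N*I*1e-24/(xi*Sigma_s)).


p = exp(-N * I * 1e-24 / (xi*Sigma_s))
p = exp(-8.8453e+22 * 109.1 * 1e-24 / 1.61)
p = 0.0024939

0.0024939


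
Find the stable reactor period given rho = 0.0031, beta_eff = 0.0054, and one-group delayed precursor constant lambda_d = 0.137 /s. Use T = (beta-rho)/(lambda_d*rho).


T = (beta - rho) / (lambda_d * rho)
T = (0.0054 - 0.0031) / (0.137 * 0.0031)
T = 5.4156 s

5.4156


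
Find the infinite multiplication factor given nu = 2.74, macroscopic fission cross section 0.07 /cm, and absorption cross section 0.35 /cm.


k_inf = nu * Sigma_f / Sigma_a
k_inf = 2.74 * 0.07 / 0.35
k_inf = 0.54800

0.54800


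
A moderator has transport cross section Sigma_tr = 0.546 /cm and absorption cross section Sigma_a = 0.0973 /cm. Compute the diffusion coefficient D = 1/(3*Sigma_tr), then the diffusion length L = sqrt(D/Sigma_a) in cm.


D = 1 / (3 * Sigma_tr) = 1 / (3 * 0.546) = 0.6105006 cm
L = sqrt(D / Sigma_a)
L = sqrt(0.6105006 / 0.0973)
L = 2.5049 cm

2.5049


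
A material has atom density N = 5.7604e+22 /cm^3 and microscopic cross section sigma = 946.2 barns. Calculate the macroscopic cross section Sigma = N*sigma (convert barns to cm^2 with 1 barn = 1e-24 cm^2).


Sigma = N * sigma_barns * 1e-24
Sigma = 5.7604e+22 * 946.2 * 1e-24
Sigma = 54.505 /cm

54.505


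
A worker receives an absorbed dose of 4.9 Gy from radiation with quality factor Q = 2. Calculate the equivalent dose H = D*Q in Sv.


H = D * Q
H = 4.9 * 2
H = 9.8000 Sv

9.8000


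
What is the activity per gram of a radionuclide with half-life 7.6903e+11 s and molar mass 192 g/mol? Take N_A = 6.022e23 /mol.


lambda = ln(2) / t_half = ln(2) / 7.6903e+11 = 9.013266e-13 /s
SA = lambda * N_A / M
SA = 9.013266e-13 * 6.022e23 / 192
SA = 2.8270e+09 Bq/g

2.8270e+09


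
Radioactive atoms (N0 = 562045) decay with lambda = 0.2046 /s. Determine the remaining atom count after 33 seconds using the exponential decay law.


N = N0 * exp(-lambda * t)
N = 562045 * exp(-0.2046 * 33)
N = 656.90

656.90


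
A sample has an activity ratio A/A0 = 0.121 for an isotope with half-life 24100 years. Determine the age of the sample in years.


lambda = ln(2) / t_half = ln(2) / 24100 = 2.876129e-05 /yr
t = -ln(A/A0) / lambda
t = -ln(0.121) / 2.876129e-05
t = 73431 yr

73431


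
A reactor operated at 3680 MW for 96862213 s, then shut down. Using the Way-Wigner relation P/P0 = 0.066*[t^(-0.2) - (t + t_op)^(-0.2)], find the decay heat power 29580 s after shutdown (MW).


P/P0 = 0.066 * [t^(-0.2) - (t + t_op)^(-0.2)]
P/P0 = 0.066 * [29580^(-0.2) - (29580 + 96862213)^(-0.2)]
P/P0 = 0.066 * [0.1275852 - 0.02527799] = 0.006752276
P = 3680 * 0.006752276 = 24.848 MW

24.848


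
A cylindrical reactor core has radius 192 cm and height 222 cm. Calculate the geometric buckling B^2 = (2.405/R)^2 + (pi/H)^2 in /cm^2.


B^2 = (2.405/R)^2 + (pi/H)^2
B^2 = (2.405/192)^2 + (pi/222)^2
B^2 = 3.5716e-04 /cm^2

3.5716e-04


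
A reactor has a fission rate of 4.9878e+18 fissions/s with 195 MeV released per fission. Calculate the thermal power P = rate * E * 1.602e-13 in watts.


P = fission_rate * E_MeV * 1.602e-13
P = 4.9878e+18 * 195 * 1.602e-13
P = 1.5581e+08 W

1.5581e+08


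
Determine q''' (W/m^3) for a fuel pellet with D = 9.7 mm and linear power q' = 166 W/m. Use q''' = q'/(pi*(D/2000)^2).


r = D / 2 / 1000 = 9.7 / 2 / 1000 = 0.00485 m
q''' = q' / (pi * r^2)
q''' = 166 / (pi * 0.00485^2)
q''' = 2.2463e+06 W/m^3

2.2463e+06


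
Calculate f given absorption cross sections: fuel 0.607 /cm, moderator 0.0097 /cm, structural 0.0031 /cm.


f = Sigma_a_fuel / (Sigma_a_fuel + Sigma_a_mod + Sigma_a_other)
f = 0.607 / (0.607 + 0.0097 + 0.0031)
f = 0.97935

0.97935


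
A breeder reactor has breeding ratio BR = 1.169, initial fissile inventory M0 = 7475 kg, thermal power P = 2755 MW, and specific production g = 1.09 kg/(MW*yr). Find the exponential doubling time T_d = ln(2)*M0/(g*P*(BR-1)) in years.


Breeding gain G = BR - 1 = 1.169 - 1 = 0.169
Fissile production rate = g * P * G = 1.09 * 2755 * 0.169 = 507.49855 kg/yr
T_d = ln(2) * M0 / (g * P * G)
T_d = ln(2) * 7475 / 507.49855 = 10.209 yr

10.209


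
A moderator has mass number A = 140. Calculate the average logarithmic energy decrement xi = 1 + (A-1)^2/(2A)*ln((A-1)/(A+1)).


xi = 1 + (A-1)^2/(2A) * ln((A-1)/(A+1))
xi = 1 + (140-1)^2/(2*140) * ln((140-1)/(140 +1))
xi = 0.014218

0.014218


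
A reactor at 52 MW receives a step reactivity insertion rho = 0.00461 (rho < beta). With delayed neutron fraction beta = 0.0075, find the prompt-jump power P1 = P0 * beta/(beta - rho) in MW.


P1/P0 = beta / (beta - rho)
P1/P0 = 0.0075 / (0.0075 - 0.00461) = 2.595156
P1 = 52 * 2.595156 = 134.95 MW

134.95


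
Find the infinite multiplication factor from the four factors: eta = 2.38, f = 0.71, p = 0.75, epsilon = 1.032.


k_inf = eta * f * p * epsilon
k_inf = 2.38 * 0.71 * 0.75 * 1.032
k_inf = 1.3079

1.3079


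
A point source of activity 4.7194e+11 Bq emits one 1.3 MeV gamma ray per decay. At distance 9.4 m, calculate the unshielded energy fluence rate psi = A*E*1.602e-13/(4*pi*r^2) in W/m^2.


psi = A * E * 1.602e-13 / (4*pi*r^2)
psi = 4.7194e+11 * 1.3 * 1.602e-13 / (4*pi*9.4^2)
psi = 8.8517e-05 W/m^2

8.8517e-05


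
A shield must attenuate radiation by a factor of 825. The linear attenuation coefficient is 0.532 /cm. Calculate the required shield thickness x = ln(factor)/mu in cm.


x = ln(factor) / mu
x = ln(825) / 0.532
x = 12.623 cm

12.623


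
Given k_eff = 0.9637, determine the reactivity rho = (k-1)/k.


rho = (k_eff - 1) / k_eff
rho = (0.9637 - 1) / 0.9637
rho = -0.037667

-0.037667


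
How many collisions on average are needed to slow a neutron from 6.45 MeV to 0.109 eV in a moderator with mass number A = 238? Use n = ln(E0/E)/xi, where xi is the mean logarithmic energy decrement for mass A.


xi = 1 + (A-1)^2/(2A)*ln((A-1)/(A+1)) = 0.008379872 (for A = 238)
n = ln(E0/E) / xi
n = ln(6.45e6 / 0.109) / 0.008379872
n = ln(5.917431e+07) / 0.008379872 = 2135.6

2135.6


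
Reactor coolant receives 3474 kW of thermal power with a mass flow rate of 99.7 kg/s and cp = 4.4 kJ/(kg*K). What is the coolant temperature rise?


dT = Q / (m_dot * cp)
dT = 3474 / (99.7 * 4.4)
dT = 7.9192 C

7.9192
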